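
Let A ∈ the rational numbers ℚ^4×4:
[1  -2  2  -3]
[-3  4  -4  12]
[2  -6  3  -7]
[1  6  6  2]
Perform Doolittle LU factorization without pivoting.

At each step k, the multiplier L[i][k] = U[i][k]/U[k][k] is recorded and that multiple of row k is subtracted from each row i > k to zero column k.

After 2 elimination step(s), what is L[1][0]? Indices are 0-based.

L[1][0] = -3

Step 1: pivot at (0,0) is 1.
  row1 ← row1 − (-3)·row0  ⇒  L[1][0]=-3, U row1=(0, -2, 2, 3)
  row2 ← row2 − (2)·row0  ⇒  L[2][0]=2, U row2=(0, -2, -1, -1)
  row3 ← row3 − (1)·row0  ⇒  L[3][0]=1, U row3=(0, 8, 4, 5)
Step 2: pivot at (1,1) is -2.
  row2 ← row2 − (1)·row1  ⇒  L[2][1]=1, U row2=(0, 0, -3, -4)
  row3 ← row3 − (-4)·row1  ⇒  L[3][1]=-4, U row3=(0, 0, 12, 17)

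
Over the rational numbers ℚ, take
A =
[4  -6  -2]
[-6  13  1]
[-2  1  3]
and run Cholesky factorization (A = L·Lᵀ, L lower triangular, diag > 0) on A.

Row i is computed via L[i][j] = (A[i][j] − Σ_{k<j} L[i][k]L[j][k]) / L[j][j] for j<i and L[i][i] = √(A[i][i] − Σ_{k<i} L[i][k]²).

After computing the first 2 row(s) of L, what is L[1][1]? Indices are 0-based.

Step 1: L[0][0] = √(4) = 2.
  L[1][0] = (-6) / L[0][0] = -3.
Step 2: L[1][1] = √(4) = 2.

L[1][1] = 2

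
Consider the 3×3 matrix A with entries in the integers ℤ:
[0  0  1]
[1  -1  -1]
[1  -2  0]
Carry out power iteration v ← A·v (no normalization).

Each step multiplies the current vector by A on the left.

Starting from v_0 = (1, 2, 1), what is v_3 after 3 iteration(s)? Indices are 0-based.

v_3 = (5, -14, -15)

v_0 = (1, 2, 1).
v_1 = A·v_0 = (1, -2, -3).
v_2 = A·v_1 = (-3, 6, 5).
v_3 = A·v_2 = (5, -14, -15).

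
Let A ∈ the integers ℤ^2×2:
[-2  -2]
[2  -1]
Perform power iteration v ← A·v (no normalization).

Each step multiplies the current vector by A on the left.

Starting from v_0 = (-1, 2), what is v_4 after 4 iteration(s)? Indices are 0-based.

v_4 = (0, -72)

v_0 = (-1, 2).
v_1 = A·v_0 = (-2, -4).
v_2 = A·v_1 = (12, 0).
v_3 = A·v_2 = (-24, 24).
v_4 = A·v_3 = (0, -72).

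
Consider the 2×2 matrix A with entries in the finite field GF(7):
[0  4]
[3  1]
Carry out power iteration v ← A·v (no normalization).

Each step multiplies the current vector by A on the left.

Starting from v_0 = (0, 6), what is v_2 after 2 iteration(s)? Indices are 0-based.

v_0 = (0, 6).
v_1 = A·v_0 = (3, 6).
v_2 = A·v_1 = (3, 1).

v_2 = (3, 1)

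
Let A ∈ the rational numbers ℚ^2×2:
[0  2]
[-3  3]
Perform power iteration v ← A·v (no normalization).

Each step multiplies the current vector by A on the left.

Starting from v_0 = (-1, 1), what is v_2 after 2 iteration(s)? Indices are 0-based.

v_0 = (-1, 1).
v_1 = A·v_0 = (2, 6).
v_2 = A·v_1 = (12, 12).

v_2 = (12, 12)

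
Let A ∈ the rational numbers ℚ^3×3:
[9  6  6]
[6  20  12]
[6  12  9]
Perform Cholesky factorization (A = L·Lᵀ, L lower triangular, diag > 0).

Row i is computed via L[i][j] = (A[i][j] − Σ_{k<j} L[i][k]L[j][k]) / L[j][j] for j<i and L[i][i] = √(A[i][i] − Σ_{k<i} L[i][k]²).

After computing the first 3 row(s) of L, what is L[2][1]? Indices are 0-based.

Step 1: L[0][0] = √(9) = 3.
  L[1][0] = (6) / L[0][0] = 2.
Step 2: L[1][1] = √(16) = 4.
  L[2][0] = (6) / L[0][0] = 2.
  L[2][1] = (8) / L[1][1] = 2.
Step 3: L[2][2] = √(1) = 1.

L[2][1] = 2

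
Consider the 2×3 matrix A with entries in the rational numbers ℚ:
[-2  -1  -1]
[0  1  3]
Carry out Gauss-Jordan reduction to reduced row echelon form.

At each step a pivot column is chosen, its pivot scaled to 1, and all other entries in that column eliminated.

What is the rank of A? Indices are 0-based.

rank = 2

step 1: normalize row 0 (÷-2) = (1, 1/2, 1/2)
step 2: normalize row 1 (÷1) = (0, 1, 3)
  row 0: subtract 1/2×row1 = (1, 0, -1)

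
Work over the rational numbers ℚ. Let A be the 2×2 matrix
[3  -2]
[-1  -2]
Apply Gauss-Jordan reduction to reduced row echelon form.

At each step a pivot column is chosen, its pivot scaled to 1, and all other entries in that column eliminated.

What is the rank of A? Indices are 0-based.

rank = 2

[1] R0 /= 3  ⇒  (1, -2/3)
     R1 -= -1·R0  ⇒  (0, -8/3)
[2] R1 /= -8/3  ⇒  (0, 1)
     R0 -= -2/3·R1  ⇒  (1, 0)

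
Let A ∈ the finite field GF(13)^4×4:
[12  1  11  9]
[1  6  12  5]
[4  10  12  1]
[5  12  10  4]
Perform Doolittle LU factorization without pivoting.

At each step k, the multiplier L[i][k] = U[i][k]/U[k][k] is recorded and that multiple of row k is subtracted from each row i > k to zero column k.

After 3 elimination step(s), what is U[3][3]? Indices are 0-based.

U[3][3] = 9

[col 0] pivot 12
  R1 -= 12*R0 → (0, 7, 10, 1)  (L[1][0] := 12)
  R2 -= 9*R0 → (0, 1, 4, 11)  (L[2][0] := 9)
  R3 -= 8*R0 → (0, 4, 0, 10)  (L[3][0] := 8)
[col 1] pivot 7
  R2 -= 2*R1 → (0, 0, 10, 9)  (L[2][1] := 2)
  R3 -= 8*R1 → (0, 0, 11, 2)  (L[3][1] := 8)
[col 2] pivot 10
  R3 -= 5*R2 → (0, 0, 0, 9)  (L[3][2] := 5)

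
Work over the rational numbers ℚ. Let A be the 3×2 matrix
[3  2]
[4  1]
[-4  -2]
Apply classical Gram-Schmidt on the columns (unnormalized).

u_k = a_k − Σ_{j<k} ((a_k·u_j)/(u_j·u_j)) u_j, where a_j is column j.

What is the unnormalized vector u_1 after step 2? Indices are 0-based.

Step 1: u_0 = a_0 = (3, 4, -4).
Step 2: u_1 = a_1 − (18/41)·u_0 = (28/41, -31/41, -10/41).

u_1 = (28/41, -31/41, -10/41)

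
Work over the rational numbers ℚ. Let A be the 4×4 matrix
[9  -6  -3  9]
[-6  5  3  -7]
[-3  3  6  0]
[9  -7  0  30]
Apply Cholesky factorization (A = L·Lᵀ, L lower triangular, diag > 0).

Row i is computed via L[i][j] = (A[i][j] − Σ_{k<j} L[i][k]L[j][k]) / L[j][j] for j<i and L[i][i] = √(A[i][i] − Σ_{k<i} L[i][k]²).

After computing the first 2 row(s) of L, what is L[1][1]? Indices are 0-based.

L[1][1] = 1

Step 1: L[0][0] = √(9) = 3.
  L[1][0] = (-6) / L[0][0] = -2.
Step 2: L[1][1] = √(1) = 1.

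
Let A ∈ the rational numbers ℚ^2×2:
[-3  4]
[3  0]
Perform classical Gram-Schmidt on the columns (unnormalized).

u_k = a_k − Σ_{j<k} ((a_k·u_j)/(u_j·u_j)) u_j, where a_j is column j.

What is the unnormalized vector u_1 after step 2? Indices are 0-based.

Step 1: u_0 = a_0 = (-3, 3).
Step 2: u_1 = a_1 − (-2/3)·u_0 = (2, 2).

u_1 = (2, 2)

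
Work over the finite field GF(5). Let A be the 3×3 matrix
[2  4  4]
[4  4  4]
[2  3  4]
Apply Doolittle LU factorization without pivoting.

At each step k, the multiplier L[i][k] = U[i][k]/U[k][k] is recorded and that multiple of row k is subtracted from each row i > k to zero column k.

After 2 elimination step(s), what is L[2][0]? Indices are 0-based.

Step 1: pivot at (0,0) is 2.
  row1 ← row1 − (2)·row0  ⇒  L[1][0]=2, U row1=(0, 1, 1)
  row2 ← row2 − (1)·row0  ⇒  L[2][0]=1, U row2=(0, 4, 0)
Step 2: pivot at (1,1) is 1.
  row2 ← row2 − (4)·row1  ⇒  L[2][1]=4, U row2=(0, 0, 1)

L[2][0] = 1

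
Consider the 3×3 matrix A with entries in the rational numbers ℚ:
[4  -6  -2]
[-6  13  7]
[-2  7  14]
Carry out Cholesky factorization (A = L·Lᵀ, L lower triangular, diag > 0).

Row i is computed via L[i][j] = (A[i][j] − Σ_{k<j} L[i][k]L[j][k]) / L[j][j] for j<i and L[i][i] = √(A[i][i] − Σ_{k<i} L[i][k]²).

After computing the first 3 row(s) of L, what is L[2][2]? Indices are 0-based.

L[2][2] = 3

Step 1: L[0][0] = √(4) = 2.
  L[1][0] = (-6) / L[0][0] = -3.
Step 2: L[1][1] = √(4) = 2.
  L[2][0] = (-2) / L[0][0] = -1.
  L[2][1] = (4) / L[1][1] = 2.
Step 3: L[2][2] = √(9) = 3.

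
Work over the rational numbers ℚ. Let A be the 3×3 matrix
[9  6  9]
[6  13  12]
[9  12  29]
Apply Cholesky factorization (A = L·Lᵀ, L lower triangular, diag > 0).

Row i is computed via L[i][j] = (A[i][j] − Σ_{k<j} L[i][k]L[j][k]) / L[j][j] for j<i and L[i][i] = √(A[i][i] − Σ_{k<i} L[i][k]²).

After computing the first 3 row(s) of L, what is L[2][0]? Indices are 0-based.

Step 1: L[0][0] = √(9) = 3.
  L[1][0] = (6) / L[0][0] = 2.
Step 2: L[1][1] = √(9) = 3.
  L[2][0] = (9) / L[0][0] = 3.
  L[2][1] = (6) / L[1][1] = 2.
Step 3: L[2][2] = √(16) = 4.

L[2][0] = 3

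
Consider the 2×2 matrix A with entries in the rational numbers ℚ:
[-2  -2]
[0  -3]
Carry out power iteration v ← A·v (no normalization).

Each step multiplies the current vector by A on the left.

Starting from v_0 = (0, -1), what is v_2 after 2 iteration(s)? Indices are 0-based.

v_2 = (-10, -9)

v_0 = (0, -1).
v_1 = A·v_0 = (2, 3).
v_2 = A·v_1 = (-10, -9).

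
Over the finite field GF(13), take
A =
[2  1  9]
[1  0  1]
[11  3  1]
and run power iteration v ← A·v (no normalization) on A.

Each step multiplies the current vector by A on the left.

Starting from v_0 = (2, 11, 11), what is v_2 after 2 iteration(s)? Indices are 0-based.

v_2 = (3, 11, 7)

v_0 = (2, 11, 11).
v_1 = A·v_0 = (10, 0, 1).
v_2 = A·v_1 = (3, 11, 7).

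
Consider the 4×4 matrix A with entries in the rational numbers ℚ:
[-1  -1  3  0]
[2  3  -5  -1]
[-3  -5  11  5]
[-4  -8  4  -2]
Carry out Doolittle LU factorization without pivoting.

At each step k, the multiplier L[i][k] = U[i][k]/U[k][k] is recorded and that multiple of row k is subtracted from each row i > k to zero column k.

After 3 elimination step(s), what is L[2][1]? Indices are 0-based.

[col 0] pivot -1
  R1 -= -2*R0 → (0, 1, 1, -1)  (L[1][0] := -2)
  R2 -= 3*R0 → (0, -2, 2, 5)  (L[2][0] := 3)
  R3 -= 4*R0 → (0, -4, -8, -2)  (L[3][0] := 4)
[col 1] pivot 1
  R2 -= -2*R1 → (0, 0, 4, 3)  (L[2][1] := -2)
  R3 -= -4*R1 → (0, 0, -4, -6)  (L[3][1] := -4)
[col 2] pivot 4
  R3 -= -1*R2 → (0, 0, 0, -3)  (L[3][2] := -1)

L[2][1] = -2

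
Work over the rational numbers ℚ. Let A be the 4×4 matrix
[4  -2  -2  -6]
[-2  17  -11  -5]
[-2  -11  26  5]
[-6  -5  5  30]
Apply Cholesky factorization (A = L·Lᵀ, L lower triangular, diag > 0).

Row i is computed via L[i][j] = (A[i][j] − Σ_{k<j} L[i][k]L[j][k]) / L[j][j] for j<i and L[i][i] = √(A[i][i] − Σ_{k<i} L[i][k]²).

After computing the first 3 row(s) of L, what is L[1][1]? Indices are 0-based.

Step 1: L[0][0] = √(4) = 2.
  L[1][0] = (-2) / L[0][0] = -1.
Step 2: L[1][1] = √(16) = 4.
  L[2][0] = (-2) / L[0][0] = -1.
  L[2][1] = (-12) / L[1][1] = -3.
Step 3: L[2][2] = √(16) = 4.

L[1][1] = 4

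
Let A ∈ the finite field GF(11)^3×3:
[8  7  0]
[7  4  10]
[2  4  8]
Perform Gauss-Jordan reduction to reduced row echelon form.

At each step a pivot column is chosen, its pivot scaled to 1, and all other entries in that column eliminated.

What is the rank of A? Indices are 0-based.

pivot(0,0)=8: scale R0 → (1, 5, 0)
  clear (1,0): R1 −= (7)R0 → (0, 2, 10)
  clear (2,0): R2 −= (2)R0 → (0, 5, 8)
pivot(1,1)=2: scale R1 → (0, 1, 5)
  clear (0,1): R0 −= (5)R1 → (1, 0, 8)
  clear (2,1): R2 −= (5)R1 → (0, 0, 5)
pivot(2,2)=5: scale R2 → (0, 0, 1)
  clear (0,2): R0 −= (8)R2 → (1, 0, 0)
  clear (1,2): R1 −= (5)R2 → (0, 1, 0)

rank = 3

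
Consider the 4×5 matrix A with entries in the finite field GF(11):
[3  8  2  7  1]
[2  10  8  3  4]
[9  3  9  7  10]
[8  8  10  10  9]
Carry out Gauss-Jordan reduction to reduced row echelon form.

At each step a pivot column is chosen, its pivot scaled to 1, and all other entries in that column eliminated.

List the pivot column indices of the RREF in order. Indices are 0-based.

pivot columns: 0, 1, 2, 3

step 1: normalize row 0 (÷3) = (1, 10, 8, 6, 4)
  row 1: subtract 2×row0 = (0, 1, 3, 2, 7)
  row 2: subtract 9×row0 = (0, 1, 3, 8, 7)
  row 3: subtract 8×row0 = (0, 5, 1, 6, 10)
step 2: normalize row 1 (÷1) = (0, 1, 3, 2, 7)
  row 0: subtract 10×row1 = (1, 0, 0, 8, 0)
  row 2: subtract 1×row1 = (0, 0, 0, 6, 0)
  row 3: subtract 5×row1 = (0, 0, 8, 7, 8)
step 3: exchange rows 2,3
step 3: normalize row 2 (÷8) = (0, 0, 1, 5, 1)
  row 1: subtract 3×row2 = (0, 1, 0, 9, 4)
step 4: normalize row 3 (÷6) = (0, 0, 0, 1, 0)
  row 0: subtract 8×row3 = (1, 0, 0, 0, 0)
  row 1: subtract 9×row3 = (0, 1, 0, 0, 4)
  row 2: subtract 5×row3 = (0, 0, 1, 0, 1)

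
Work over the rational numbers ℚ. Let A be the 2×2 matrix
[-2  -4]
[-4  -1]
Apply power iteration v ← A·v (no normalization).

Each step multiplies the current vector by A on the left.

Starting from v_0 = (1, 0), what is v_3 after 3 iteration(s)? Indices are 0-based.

v_3 = (-88, -92)

v_0 = (1, 0).
v_1 = A·v_0 = (-2, -4).
v_2 = A·v_1 = (20, 12).
v_3 = A·v_2 = (-88, -92).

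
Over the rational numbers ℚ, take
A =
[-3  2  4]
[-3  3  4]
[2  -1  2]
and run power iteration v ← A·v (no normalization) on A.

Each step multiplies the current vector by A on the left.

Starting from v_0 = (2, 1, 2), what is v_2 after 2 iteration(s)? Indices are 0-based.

v_2 = (26, 31, 17)

v_0 = (2, 1, 2).
v_1 = A·v_0 = (4, 5, 7).
v_2 = A·v_1 = (26, 31, 17).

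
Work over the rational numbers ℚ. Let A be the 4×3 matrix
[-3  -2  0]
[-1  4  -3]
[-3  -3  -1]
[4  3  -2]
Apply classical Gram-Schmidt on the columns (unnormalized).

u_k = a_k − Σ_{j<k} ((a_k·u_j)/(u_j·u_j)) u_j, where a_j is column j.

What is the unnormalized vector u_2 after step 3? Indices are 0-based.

Step 1: u_0 = a_0 = (-3, -1, -3, 4).
Step 2: u_1 = a_1 − (23/35)·u_0 = (-1/35, 163/35, -36/35, 13/35).
Step 3: u_2 = a_2 − (-2/35)·u_0 − (-479/801)·u_1 = (-151/801, -218/801, -159/89, -1241/801).

u_2 = (-151/801, -218/801, -159/89, -1241/801)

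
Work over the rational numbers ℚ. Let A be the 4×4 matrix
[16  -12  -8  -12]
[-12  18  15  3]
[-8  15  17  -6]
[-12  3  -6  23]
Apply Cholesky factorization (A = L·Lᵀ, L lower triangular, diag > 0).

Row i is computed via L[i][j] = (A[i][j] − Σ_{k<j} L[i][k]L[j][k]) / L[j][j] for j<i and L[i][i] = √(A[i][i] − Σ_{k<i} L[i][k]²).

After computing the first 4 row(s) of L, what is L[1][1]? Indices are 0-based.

Step 1: L[0][0] = √(16) = 4.
  L[1][0] = (-12) / L[0][0] = -3.
Step 2: L[1][1] = √(9) = 3.
  L[2][0] = (-8) / L[0][0] = -2.
  L[2][1] = (9) / L[1][1] = 3.
Step 3: L[2][2] = √(4) = 2.
  L[3][0] = (-12) / L[0][0] = -3.
  L[3][1] = (-6) / L[1][1] = -2.
  L[3][2] = (-6) / L[2][2] = -3.
Step 4: L[3][3] = √(1) = 1.

L[1][1] = 3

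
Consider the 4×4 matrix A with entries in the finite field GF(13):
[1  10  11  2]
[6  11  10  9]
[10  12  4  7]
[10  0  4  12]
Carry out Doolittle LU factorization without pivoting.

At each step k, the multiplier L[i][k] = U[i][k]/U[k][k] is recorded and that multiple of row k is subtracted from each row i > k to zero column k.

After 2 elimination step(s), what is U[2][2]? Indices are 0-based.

U[2][2] = 2

[col 0] pivot 1
  R1 -= 6*R0 → (0, 3, 9, 10)  (L[1][0] := 6)
  R2 -= 10*R0 → (0, 3, 11, 0)  (L[2][0] := 10)
  R3 -= 10*R0 → (0, 4, 11, 5)  (L[3][0] := 10)
[col 1] pivot 3
  R2 -= 1*R1 → (0, 0, 2, 3)  (L[2][1] := 1)
  R3 -= 10*R1 → (0, 0, 12, 9)  (L[3][1] := 10)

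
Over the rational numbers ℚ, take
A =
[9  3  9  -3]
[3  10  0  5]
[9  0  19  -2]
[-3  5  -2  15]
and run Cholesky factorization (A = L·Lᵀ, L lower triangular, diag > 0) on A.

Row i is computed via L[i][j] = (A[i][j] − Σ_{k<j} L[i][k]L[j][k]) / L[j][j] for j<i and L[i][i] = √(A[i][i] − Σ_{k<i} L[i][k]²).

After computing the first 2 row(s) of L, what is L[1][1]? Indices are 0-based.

L[1][1] = 3

Step 1: L[0][0] = √(9) = 3.
  L[1][0] = (3) / L[0][0] = 1.
Step 2: L[1][1] = √(9) = 3.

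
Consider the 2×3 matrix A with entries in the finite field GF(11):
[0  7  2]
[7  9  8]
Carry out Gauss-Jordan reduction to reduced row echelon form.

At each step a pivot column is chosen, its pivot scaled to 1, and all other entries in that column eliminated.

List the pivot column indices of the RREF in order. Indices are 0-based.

pivot columns: 0, 1

step 1: exchange rows 0,1
step 1: normalize row 0 (÷7) = (1, 6, 9)
step 2: normalize row 1 (÷7) = (0, 1, 5)
  row 0: subtract 6×row1 = (1, 0, 1)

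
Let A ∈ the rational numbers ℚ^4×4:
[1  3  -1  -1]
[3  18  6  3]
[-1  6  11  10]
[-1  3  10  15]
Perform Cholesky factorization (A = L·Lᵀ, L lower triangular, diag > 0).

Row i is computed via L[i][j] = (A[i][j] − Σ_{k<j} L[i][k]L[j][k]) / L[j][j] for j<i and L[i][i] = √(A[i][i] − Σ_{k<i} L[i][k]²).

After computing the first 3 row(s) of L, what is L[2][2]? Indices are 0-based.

L[2][2] = 1

Step 1: L[0][0] = √(1) = 1.
  L[1][0] = (3) / L[0][0] = 3.
Step 2: L[1][1] = √(9) = 3.
  L[2][0] = (-1) / L[0][0] = -1.
  L[2][1] = (9) / L[1][1] = 3.
Step 3: L[2][2] = √(1) = 1.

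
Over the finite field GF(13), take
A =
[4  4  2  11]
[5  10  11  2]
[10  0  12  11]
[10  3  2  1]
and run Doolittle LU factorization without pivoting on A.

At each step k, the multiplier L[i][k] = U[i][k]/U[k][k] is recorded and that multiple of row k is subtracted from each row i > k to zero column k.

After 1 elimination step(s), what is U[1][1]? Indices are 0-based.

U[1][1] = 5

[col 0] pivot 4
  R1 -= 11*R0 → (0, 5, 2, 11)  (L[1][0] := 11)
  R2 -= 9*R0 → (0, 3, 7, 3)  (L[2][0] := 9)
  R3 -= 9*R0 → (0, 6, 10, 6)  (L[3][0] := 9)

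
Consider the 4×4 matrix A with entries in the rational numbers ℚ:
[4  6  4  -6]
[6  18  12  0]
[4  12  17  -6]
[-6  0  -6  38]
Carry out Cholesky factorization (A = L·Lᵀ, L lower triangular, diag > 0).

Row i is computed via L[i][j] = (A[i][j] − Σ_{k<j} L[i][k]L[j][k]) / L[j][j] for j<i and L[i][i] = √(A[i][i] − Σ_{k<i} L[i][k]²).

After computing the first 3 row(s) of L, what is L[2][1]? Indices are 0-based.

L[2][1] = 2

Step 1: L[0][0] = √(4) = 2.
  L[1][0] = (6) / L[0][0] = 3.
Step 2: L[1][1] = √(9) = 3.
  L[2][0] = (4) / L[0][0] = 2.
  L[2][1] = (6) / L[1][1] = 2.
Step 3: L[2][2] = √(9) = 3.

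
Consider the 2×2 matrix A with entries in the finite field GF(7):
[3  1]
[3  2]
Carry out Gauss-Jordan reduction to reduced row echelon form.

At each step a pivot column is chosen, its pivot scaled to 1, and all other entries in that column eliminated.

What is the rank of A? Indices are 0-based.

rank = 2

[1] R0 /= 3  ⇒  (1, 5)
     R1 -= 3·R0  ⇒  (0, 1)
[2] R1 /= 1  ⇒  (0, 1)
     R0 -= 5·R1  ⇒  (1, 0)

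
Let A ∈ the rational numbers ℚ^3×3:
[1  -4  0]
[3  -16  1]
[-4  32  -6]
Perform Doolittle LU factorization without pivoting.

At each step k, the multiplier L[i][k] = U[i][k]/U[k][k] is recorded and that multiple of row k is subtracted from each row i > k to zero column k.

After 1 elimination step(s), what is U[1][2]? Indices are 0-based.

[col 0] pivot 1
  R1 -= 3*R0 → (0, -4, 1)  (L[1][0] := 3)
  R2 -= -4*R0 → (0, 16, -6)  (L[2][0] := -4)

U[1][2] = 1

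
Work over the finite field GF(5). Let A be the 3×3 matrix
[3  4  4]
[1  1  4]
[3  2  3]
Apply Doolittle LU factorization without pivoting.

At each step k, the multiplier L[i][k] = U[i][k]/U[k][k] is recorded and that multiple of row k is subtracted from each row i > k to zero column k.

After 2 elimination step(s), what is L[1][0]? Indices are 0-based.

[col 0] pivot 3
  R1 -= 2*R0 → (0, 3, 1)  (L[1][0] := 2)
  R2 -= 1*R0 → (0, 3, 4)  (L[2][0] := 1)
[col 1] pivot 3
  R2 -= 1*R1 → (0, 0, 3)  (L[2][1] := 1)

L[1][0] = 2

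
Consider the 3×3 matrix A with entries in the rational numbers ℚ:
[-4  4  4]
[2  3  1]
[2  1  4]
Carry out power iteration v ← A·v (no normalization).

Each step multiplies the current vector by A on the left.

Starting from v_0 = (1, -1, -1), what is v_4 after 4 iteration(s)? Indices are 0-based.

v_4 = (744, -1164, -1389)

v_0 = (1, -1, -1).
v_1 = A·v_0 = (-12, -2, -3).
v_2 = A·v_1 = (28, -33, -38).
v_3 = A·v_2 = (-396, -81, -129).
v_4 = A·v_3 = (744, -1164, -1389).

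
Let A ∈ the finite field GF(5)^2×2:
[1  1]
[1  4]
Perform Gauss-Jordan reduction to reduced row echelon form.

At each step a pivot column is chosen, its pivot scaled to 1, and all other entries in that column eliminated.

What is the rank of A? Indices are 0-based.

rank = 2

[1] R0 /= 1  ⇒  (1, 1)
     R1 -= 1·R0  ⇒  (0, 3)
[2] R1 /= 3  ⇒  (0, 1)
     R0 -= 1·R1  ⇒  (1, 0)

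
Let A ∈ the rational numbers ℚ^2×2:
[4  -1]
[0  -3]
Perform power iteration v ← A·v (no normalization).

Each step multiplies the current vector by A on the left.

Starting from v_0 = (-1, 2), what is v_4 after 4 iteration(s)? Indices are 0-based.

v_0 = (-1, 2).
v_1 = A·v_0 = (-6, -6).
v_2 = A·v_1 = (-18, 18).
v_3 = A·v_2 = (-90, -54).
v_4 = A·v_3 = (-306, 162).

v_4 = (-306, 162)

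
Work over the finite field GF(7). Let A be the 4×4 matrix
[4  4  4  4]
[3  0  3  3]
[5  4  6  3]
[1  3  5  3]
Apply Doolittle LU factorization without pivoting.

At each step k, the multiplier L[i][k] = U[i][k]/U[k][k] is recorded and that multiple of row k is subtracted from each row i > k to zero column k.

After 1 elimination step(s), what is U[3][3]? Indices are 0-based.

Step 1: pivot at (0,0) is 4.
  row1 ← row1 − (6)·row0  ⇒  L[1][0]=6, U row1=(0, 4, 0, 0)
  row2 ← row2 − (3)·row0  ⇒  L[2][0]=3, U row2=(0, 6, 1, 5)
  row3 ← row3 − (2)·row0  ⇒  L[3][0]=2, U row3=(0, 2, 4, 2)

U[3][3] = 2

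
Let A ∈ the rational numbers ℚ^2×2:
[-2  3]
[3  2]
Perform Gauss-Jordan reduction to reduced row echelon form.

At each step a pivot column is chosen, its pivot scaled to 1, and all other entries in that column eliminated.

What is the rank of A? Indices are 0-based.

rank = 2

[1] R0 /= -2  ⇒  (1, -3/2)
     R1 -= 3·R0  ⇒  (0, 13/2)
[2] R1 /= 13/2  ⇒  (0, 1)
     R0 -= -3/2·R1  ⇒  (1, 0)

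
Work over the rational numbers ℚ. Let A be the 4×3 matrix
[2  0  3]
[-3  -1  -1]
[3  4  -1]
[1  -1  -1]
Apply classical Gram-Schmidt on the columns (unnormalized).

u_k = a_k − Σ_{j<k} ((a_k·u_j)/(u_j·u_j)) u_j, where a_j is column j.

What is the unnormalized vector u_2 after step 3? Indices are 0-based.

Step 1: u_0 = a_0 = (2, -3, 3, 1).
Step 2: u_1 = a_1 − (14/23)·u_0 = (-28/23, 19/23, 50/23, -37/23).
Step 3: u_2 = a_2 − (5/23)·u_0 − (-58/109)·u_1 = (209/109, 10/109, -54/109, -226/109).

u_2 = (209/109, 10/109, -54/109, -226/109)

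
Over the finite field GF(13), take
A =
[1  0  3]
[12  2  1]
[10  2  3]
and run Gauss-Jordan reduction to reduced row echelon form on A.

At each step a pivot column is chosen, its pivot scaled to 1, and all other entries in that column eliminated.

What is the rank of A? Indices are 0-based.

pivot(0,0)=1: scale R0 → (1, 0, 3)
  clear (1,0): R1 −= (12)R0 → (0, 2, 4)
  clear (2,0): R2 −= (10)R0 → (0, 2, 12)
pivot(1,1)=2: scale R1 → (0, 1, 2)
  clear (2,1): R2 −= (2)R1 → (0, 0, 8)
pivot(2,2)=8: scale R2 → (0, 0, 1)
  clear (0,2): R0 −= (3)R2 → (1, 0, 0)
  clear (1,2): R1 −= (2)R2 → (0, 1, 0)

rank = 3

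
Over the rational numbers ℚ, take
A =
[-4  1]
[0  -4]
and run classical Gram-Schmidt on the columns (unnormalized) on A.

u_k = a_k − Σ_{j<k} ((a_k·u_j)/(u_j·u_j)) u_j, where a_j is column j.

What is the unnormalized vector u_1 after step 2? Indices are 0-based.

u_1 = (0, -4)

Step 1: u_0 = a_0 = (-4, 0).
Step 2: u_1 = a_1 − (-1/4)·u_0 = (0, -4).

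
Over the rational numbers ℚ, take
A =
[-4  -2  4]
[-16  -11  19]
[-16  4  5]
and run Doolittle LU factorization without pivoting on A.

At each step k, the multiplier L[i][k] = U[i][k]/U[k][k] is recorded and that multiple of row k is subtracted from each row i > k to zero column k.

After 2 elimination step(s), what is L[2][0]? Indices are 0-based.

[col 0] pivot -4
  R1 -= 4*R0 → (0, -3, 3)  (L[1][0] := 4)
  R2 -= 4*R0 → (0, 12, -11)  (L[2][0] := 4)
[col 1] pivot -3
  R2 -= -4*R1 → (0, 0, 1)  (L[2][1] := -4)

L[2][0] = 4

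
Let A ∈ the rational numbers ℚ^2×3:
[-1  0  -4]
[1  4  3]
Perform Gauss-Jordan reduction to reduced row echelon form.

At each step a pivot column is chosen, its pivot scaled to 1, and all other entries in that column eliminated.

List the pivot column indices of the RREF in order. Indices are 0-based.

pivot columns: 0, 1

pivot(0,0)=-1: scale R0 → (1, 0, 4)
  clear (1,0): R1 −= (1)R0 → (0, 4, -1)
pivot(1,1)=4: scale R1 → (0, 1, -1/4)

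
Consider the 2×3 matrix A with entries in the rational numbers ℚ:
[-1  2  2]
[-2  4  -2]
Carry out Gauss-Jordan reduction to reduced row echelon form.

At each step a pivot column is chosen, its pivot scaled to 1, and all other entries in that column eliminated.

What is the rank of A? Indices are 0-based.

rank = 2

[1] R0 /= -1  ⇒  (1, -2, -2)
     R1 -= -2·R0  ⇒  (0, 0, -6)
column 1 empty below row 1
[2] R1 /= -6  ⇒  (0, 0, 1)
     R0 -= -2·R1  ⇒  (1, -2, 0)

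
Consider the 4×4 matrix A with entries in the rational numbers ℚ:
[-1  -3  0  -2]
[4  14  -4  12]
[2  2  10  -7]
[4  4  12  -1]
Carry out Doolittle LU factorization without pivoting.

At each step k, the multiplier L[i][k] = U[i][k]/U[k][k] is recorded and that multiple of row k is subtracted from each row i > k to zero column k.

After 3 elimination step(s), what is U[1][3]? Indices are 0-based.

U[1][3] = 4

Step 1: pivot at (0,0) is -1.
  row1 ← row1 − (-4)·row0  ⇒  L[1][0]=-4, U row1=(0, 2, -4, 4)
  row2 ← row2 − (-2)·row0  ⇒  L[2][0]=-2, U row2=(0, -4, 10, -11)
  row3 ← row3 − (-4)·row0  ⇒  L[3][0]=-4, U row3=(0, -8, 12, -9)
Step 2: pivot at (1,1) is 2.
  row2 ← row2 − (-2)·row1  ⇒  L[2][1]=-2, U row2=(0, 0, 2, -3)
  row3 ← row3 − (-4)·row1  ⇒  L[3][1]=-4, U row3=(0, 0, -4, 7)
Step 3: pivot at (2,2) is 2.
  row3 ← row3 − (-2)·row2  ⇒  L[3][2]=-2, U row3=(0, 0, 0, 1)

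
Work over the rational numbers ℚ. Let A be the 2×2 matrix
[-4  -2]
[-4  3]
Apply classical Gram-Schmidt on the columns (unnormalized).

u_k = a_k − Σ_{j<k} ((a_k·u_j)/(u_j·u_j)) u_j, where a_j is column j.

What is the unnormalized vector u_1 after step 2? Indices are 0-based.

u_1 = (-5/2, 5/2)

Step 1: u_0 = a_0 = (-4, -4).
Step 2: u_1 = a_1 − (-1/8)·u_0 = (-5/2, 5/2).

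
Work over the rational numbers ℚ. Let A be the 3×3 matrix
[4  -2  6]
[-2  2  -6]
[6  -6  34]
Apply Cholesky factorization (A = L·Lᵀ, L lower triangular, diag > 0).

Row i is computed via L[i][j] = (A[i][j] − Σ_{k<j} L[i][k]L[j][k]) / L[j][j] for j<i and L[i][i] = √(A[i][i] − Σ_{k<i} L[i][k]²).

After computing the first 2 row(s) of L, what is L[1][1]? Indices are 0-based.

Step 1: L[0][0] = √(4) = 2.
  L[1][0] = (-2) / L[0][0] = -1.
Step 2: L[1][1] = √(1) = 1.

L[1][1] = 1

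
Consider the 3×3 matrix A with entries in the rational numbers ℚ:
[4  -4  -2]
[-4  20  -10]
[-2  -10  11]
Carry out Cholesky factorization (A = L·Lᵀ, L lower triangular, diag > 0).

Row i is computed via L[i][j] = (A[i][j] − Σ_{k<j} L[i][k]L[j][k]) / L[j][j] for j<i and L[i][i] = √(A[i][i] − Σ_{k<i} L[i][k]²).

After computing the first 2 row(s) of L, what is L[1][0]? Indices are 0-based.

L[1][0] = -2

Step 1: L[0][0] = √(4) = 2.
  L[1][0] = (-4) / L[0][0] = -2.
Step 2: L[1][1] = √(16) = 4.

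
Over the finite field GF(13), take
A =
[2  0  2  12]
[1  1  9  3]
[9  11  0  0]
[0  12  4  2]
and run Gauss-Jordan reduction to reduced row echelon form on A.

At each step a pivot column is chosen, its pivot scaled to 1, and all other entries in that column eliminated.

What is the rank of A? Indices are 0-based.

rank = 4

step 1: normalize row 0 (÷2) = (1, 0, 1, 6)
  row 1: subtract 1×row0 = (0, 1, 8, 10)
  row 2: subtract 9×row0 = (0, 11, 4, 11)
step 2: normalize row 1 (÷1) = (0, 1, 8, 10)
  row 2: subtract 11×row1 = (0, 0, 7, 5)
  row 3: subtract 12×row1 = (0, 0, 12, 12)
step 3: normalize row 2 (÷7) = (0, 0, 1, 10)
  row 0: subtract 1×row2 = (1, 0, 0, 9)
  row 1: subtract 8×row2 = (0, 1, 0, 8)
  row 3: subtract 12×row2 = (0, 0, 0, 9)
step 4: normalize row 3 (÷9) = (0, 0, 0, 1)
  row 0: subtract 9×row3 = (1, 0, 0, 0)
  row 1: subtract 8×row3 = (0, 1, 0, 0)
  row 2: subtract 10×row3 = (0, 0, 1, 0)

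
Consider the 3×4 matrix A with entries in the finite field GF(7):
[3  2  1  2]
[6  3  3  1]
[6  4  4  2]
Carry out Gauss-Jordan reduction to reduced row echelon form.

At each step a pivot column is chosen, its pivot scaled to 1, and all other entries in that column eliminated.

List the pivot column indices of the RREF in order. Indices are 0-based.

pivot columns: 0, 1, 2

[1] R0 /= 3  ⇒  (1, 3, 5, 3)
     R1 -= 6·R0  ⇒  (0, 6, 1, 4)
     R2 -= 6·R0  ⇒  (0, 0, 2, 5)
[2] R1 /= 6  ⇒  (0, 1, 6, 3)
     R0 -= 3·R1  ⇒  (1, 0, 1, 1)
[3] R2 /= 2  ⇒  (0, 0, 1, 6)
     R0 -= 1·R2  ⇒  (1, 0, 0, 2)
     R1 -= 6·R2  ⇒  (0, 1, 0, 2)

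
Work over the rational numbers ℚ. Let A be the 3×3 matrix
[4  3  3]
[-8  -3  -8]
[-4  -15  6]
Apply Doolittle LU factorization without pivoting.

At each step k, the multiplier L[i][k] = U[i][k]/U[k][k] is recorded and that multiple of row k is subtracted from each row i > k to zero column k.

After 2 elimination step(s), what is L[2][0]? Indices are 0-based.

L[2][0] = -1

Step 1: pivot at (0,0) is 4.
  row1 ← row1 − (-2)·row0  ⇒  L[1][0]=-2, U row1=(0, 3, -2)
  row2 ← row2 − (-1)·row0  ⇒  L[2][0]=-1, U row2=(0, -12, 9)
Step 2: pivot at (1,1) is 3.
  row2 ← row2 − (-4)·row1  ⇒  L[2][1]=-4, U row2=(0, 0, 1)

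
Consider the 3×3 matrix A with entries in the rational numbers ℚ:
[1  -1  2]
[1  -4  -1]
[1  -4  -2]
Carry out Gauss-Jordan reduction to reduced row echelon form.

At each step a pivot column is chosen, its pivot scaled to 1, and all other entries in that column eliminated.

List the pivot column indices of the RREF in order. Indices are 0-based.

pivot columns: 0, 1, 2

pivot(0,0)=1: scale R0 → (1, -1, 2)
  clear (1,0): R1 −= (1)R0 → (0, -3, -3)
  clear (2,0): R2 −= (1)R0 → (0, -3, -4)
pivot(1,1)=-3: scale R1 → (0, 1, 1)
  clear (0,1): R0 −= (-1)R1 → (1, 0, 3)
  clear (2,1): R2 −= (-3)R1 → (0, 0, -1)
pivot(2,2)=-1: scale R2 → (0, 0, 1)
  clear (0,2): R0 −= (3)R2 → (1, 0, 0)
  clear (1,2): R1 −= (1)R2 → (0, 1, 0)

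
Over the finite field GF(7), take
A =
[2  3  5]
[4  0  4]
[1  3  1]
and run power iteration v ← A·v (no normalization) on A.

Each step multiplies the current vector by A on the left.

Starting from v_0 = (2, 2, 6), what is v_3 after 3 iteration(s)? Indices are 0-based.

v_0 = (2, 2, 6).
v_1 = A·v_0 = (5, 4, 0).
v_2 = A·v_1 = (1, 6, 3).
v_3 = A·v_2 = (0, 2, 1).

v_3 = (0, 2, 1)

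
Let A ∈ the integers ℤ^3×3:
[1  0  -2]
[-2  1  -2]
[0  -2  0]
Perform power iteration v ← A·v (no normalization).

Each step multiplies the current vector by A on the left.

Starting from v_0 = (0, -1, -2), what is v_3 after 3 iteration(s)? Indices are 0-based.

v_0 = (0, -1, -2).
v_1 = A·v_0 = (4, 3, 2).
v_2 = A·v_1 = (0, -9, -6).
v_3 = A·v_2 = (12, 3, 18).

v_3 = (12, 3, 18)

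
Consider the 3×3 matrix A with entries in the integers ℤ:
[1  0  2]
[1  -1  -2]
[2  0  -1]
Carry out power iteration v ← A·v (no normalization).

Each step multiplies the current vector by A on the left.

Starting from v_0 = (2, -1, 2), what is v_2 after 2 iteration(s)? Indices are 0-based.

v_0 = (2, -1, 2).
v_1 = A·v_0 = (6, -1, 2).
v_2 = A·v_1 = (10, 3, 10).

v_2 = (10, 3, 10)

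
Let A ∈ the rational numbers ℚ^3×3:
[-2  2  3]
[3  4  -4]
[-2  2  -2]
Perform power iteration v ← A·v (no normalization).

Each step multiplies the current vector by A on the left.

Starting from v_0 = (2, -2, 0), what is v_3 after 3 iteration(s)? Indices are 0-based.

v_3 = (108, -148, -32)

v_0 = (2, -2, 0).
v_1 = A·v_0 = (-8, -2, -8).
v_2 = A·v_1 = (-12, 0, 28).
v_3 = A·v_2 = (108, -148, -32).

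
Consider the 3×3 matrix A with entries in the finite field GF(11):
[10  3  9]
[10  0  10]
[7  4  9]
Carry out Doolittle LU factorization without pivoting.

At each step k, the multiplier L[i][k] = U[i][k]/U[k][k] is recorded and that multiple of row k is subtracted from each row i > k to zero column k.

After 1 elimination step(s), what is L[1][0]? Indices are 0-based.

L[1][0] = 1

Step 1: pivot at (0,0) is 10.
  row1 ← row1 − (1)·row0  ⇒  L[1][0]=1, U row1=(0, 8, 1)
  row2 ← row2 − (4)·row0  ⇒  L[2][0]=4, U row2=(0, 3, 6)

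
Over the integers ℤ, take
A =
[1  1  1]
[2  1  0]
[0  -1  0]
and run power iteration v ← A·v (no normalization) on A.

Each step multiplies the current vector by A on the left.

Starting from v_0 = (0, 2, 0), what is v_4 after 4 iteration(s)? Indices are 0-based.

v_4 = (10, 22, -10)

v_0 = (0, 2, 0).
v_1 = A·v_0 = (2, 2, -2).
v_2 = A·v_1 = (2, 6, -2).
v_3 = A·v_2 = (6, 10, -6).
v_4 = A·v_3 = (10, 22, -10).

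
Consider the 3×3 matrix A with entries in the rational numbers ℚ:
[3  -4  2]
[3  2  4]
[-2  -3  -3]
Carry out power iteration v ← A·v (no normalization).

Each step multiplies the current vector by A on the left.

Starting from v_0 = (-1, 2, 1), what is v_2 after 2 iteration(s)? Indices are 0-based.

v_2 = (-61, -45, 24)

v_0 = (-1, 2, 1).
v_1 = A·v_0 = (-9, 5, -7).
v_2 = A·v_1 = (-61, -45, 24).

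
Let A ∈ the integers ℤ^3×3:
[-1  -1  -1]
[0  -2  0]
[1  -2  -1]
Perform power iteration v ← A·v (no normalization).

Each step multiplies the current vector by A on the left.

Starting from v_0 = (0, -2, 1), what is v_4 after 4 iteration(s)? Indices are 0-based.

v_4 = (-60, -32, -24)

v_0 = (0, -2, 1).
v_1 = A·v_0 = (1, 4, 3).
v_2 = A·v_1 = (-8, -8, -10).
v_3 = A·v_2 = (26, 16, 18).
v_4 = A·v_3 = (-60, -32, -24).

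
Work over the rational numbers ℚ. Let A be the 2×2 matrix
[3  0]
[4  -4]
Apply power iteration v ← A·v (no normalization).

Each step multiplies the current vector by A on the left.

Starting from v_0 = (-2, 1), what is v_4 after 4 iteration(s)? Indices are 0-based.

v_4 = (-162, 456)

v_0 = (-2, 1).
v_1 = A·v_0 = (-6, -12).
v_2 = A·v_1 = (-18, 24).
v_3 = A·v_2 = (-54, -168).
v_4 = A·v_3 = (-162, 456).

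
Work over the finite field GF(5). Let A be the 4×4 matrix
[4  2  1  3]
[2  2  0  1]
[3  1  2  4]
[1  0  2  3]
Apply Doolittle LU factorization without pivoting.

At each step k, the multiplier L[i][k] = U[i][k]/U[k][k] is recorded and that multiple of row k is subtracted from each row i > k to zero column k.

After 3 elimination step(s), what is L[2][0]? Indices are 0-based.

Step 1: pivot at (0,0) is 4.
  row1 ← row1 − (3)·row0  ⇒  L[1][0]=3, U row1=(0, 1, 2, 2)
  row2 ← row2 − (2)·row0  ⇒  L[2][0]=2, U row2=(0, 2, 0, 3)
  row3 ← row3 − (4)·row0  ⇒  L[3][0]=4, U row3=(0, 2, 3, 1)
Step 2: pivot at (1,1) is 1.
  row2 ← row2 − (2)·row1  ⇒  L[2][1]=2, U row2=(0, 0, 1, 4)
  row3 ← row3 − (2)·row1  ⇒  L[3][1]=2, U row3=(0, 0, 4, 2)
Step 3: pivot at (2,2) is 1.
  row3 ← row3 − (4)·row2  ⇒  L[3][2]=4, U row3=(0, 0, 0, 1)

L[2][0] = 2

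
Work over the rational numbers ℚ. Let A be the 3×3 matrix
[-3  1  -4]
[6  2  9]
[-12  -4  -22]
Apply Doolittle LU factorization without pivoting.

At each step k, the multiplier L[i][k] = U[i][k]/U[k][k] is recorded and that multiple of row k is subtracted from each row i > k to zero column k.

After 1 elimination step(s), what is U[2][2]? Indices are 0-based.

Step 1: pivot at (0,0) is -3.
  row1 ← row1 − (-2)·row0  ⇒  L[1][0]=-2, U row1=(0, 4, 1)
  row2 ← row2 − (4)·row0  ⇒  L[2][0]=4, U row2=(0, -8, -6)

U[2][2] = -6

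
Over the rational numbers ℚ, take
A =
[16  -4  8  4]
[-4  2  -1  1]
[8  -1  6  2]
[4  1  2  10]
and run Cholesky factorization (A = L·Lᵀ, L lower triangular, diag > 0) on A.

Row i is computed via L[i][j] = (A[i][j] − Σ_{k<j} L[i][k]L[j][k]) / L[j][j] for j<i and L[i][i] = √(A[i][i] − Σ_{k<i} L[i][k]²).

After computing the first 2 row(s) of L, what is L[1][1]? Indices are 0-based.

Step 1: L[0][0] = √(16) = 4.
  L[1][0] = (-4) / L[0][0] = -1.
Step 2: L[1][1] = √(1) = 1.

L[1][1] = 1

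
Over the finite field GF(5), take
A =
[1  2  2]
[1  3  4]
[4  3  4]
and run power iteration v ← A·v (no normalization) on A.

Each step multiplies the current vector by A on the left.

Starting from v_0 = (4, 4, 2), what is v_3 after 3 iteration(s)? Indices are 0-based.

v_0 = (4, 4, 2).
v_1 = A·v_0 = (1, 4, 1).
v_2 = A·v_1 = (1, 2, 0).
v_3 = A·v_2 = (0, 2, 0).

v_3 = (0, 2, 0)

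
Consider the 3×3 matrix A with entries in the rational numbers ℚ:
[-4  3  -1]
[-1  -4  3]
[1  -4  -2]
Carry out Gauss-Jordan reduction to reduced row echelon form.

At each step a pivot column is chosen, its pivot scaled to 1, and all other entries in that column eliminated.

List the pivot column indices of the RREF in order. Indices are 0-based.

pivot columns: 0, 1, 2

[1] R0 /= -4  ⇒  (1, -3/4, 1/4)
     R1 -= -1·R0  ⇒  (0, -19/4, 13/4)
     R2 -= 1·R0  ⇒  (0, -13/4, -9/4)
[2] R1 /= -19/4  ⇒  (0, 1, -13/19)
     R0 -= -3/4·R1  ⇒  (1, 0, -5/19)
     R2 -= -13/4·R1  ⇒  (0, 0, -85/19)
[3] R2 /= -85/19  ⇒  (0, 0, 1)
     R0 -= -5/19·R2  ⇒  (1, 0, 0)
     R1 -= -13/19·R2  ⇒  (0, 1, 0)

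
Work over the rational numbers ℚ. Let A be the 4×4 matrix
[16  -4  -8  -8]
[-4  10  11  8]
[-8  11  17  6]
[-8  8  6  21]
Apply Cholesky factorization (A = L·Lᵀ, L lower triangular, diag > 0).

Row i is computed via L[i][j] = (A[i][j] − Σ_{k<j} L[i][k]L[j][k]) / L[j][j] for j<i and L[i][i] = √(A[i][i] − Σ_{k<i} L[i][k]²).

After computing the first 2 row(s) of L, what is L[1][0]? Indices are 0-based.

Step 1: L[0][0] = √(16) = 4.
  L[1][0] = (-4) / L[0][0] = -1.
Step 2: L[1][1] = √(9) = 3.

L[1][0] = -1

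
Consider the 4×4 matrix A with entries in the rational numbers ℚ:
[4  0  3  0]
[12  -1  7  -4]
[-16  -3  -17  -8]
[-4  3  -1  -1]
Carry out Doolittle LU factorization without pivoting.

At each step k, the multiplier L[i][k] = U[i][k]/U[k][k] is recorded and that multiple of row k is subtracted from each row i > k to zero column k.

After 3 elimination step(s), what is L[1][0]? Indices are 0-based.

L[1][0] = 3

k=0: U[0][0]=4
  eliminate (1,0): mult=3, new row 1: (0, -1, -2, -4); set L[1][0]=3
  eliminate (2,0): mult=-4, new row 2: (0, -3, -5, -8); set L[2][0]=-4
  eliminate (3,0): mult=-1, new row 3: (0, 3, 2, -1); set L[3][0]=-1
k=1: U[1][1]=-1
  eliminate (2,1): mult=3, new row 2: (0, 0, 1, 4); set L[2][1]=3
  eliminate (3,1): mult=-3, new row 3: (0, 0, -4, -13); set L[3][1]=-3
k=2: U[2][2]=1
  eliminate (3,2): mult=-4, new row 3: (0, 0, 0, 3); set L[3][2]=-4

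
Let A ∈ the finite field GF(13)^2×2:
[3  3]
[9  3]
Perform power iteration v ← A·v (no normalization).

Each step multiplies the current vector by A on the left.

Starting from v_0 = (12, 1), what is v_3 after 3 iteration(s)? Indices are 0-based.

v_3 = (9, 5)

v_0 = (12, 1).
v_1 = A·v_0 = (0, 7).
v_2 = A·v_1 = (8, 8).
v_3 = A·v_2 = (9, 5).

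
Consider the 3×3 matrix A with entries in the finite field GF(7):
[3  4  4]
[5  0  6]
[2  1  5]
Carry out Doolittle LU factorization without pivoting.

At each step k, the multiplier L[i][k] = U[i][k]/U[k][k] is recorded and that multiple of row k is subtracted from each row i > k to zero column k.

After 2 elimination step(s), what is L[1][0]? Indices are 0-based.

L[1][0] = 4

Step 1: pivot at (0,0) is 3.
  row1 ← row1 − (4)·row0  ⇒  L[1][0]=4, U row1=(0, 5, 4)
  row2 ← row2 − (3)·row0  ⇒  L[2][0]=3, U row2=(0, 3, 0)
Step 2: pivot at (1,1) is 5.
  row2 ← row2 − (2)·row1  ⇒  L[2][1]=2, U row2=(0, 0, 6)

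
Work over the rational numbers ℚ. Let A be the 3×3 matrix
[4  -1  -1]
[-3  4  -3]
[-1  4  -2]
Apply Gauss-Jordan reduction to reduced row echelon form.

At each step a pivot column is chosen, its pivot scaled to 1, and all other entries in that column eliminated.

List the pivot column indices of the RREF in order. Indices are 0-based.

pivot columns: 0, 1, 2

pivot(0,0)=4: scale R0 → (1, -1/4, -1/4)
  clear (1,0): R1 −= (-3)R0 → (0, 13/4, -15/4)
  clear (2,0): R2 −= (-1)R0 → (0, 15/4, -9/4)
pivot(1,1)=13/4: scale R1 → (0, 1, -15/13)
  clear (0,1): R0 −= (-1/4)R1 → (1, 0, -7/13)
  clear (2,1): R2 −= (15/4)R1 → (0, 0, 27/13)
pivot(2,2)=27/13: scale R2 → (0, 0, 1)
  clear (0,2): R0 −= (-7/13)R2 → (1, 0, 0)
  clear (1,2): R1 −= (-15/13)R2 → (0, 1, 0)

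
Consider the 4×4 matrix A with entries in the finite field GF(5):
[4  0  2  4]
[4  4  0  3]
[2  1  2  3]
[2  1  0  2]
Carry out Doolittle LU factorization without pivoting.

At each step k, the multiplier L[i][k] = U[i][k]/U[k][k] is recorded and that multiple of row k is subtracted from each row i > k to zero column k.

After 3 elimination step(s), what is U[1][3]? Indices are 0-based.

[col 0] pivot 4
  R1 -= 1*R0 → (0, 4, 3, 4)  (L[1][0] := 1)
  R2 -= 3*R0 → (0, 1, 1, 1)  (L[2][0] := 3)
  R3 -= 3*R0 → (0, 1, 4, 0)  (L[3][0] := 3)
[col 1] pivot 4
  R2 -= 4*R1 → (0, 0, 4, 0)  (L[2][1] := 4)
  R3 -= 4*R1 → (0, 0, 2, 4)  (L[3][1] := 4)
[col 2] pivot 4
  R3 -= 3*R2 → (0, 0, 0, 4)  (L[3][2] := 3)

U[1][3] = 4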